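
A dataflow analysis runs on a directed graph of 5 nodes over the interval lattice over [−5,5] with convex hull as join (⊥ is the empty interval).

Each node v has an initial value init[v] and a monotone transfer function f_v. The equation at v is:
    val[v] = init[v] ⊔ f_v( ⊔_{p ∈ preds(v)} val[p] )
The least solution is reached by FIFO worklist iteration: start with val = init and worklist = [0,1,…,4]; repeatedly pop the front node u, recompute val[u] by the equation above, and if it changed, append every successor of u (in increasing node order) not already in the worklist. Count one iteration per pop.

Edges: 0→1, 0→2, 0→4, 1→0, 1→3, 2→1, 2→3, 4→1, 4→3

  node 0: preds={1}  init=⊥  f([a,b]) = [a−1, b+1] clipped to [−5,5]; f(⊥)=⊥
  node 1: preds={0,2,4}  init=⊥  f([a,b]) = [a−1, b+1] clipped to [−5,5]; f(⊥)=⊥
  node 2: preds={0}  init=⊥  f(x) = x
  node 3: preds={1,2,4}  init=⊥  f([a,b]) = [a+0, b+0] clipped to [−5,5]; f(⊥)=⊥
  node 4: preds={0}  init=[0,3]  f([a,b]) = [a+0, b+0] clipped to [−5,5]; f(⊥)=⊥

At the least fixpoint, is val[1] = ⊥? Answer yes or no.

no

Iteration log — 21 steps:
  step 1. node 0  ⊔preds=⊥  new=⊥  stable
  step 2. node 1  ⊔preds=[0,3]  new=[-1,4]  old=⊥  +wl: 0
  step 3. node 2  ⊔preds=⊥  new=⊥  stable
  step 4. node 3  ⊔preds=[-1,4]  new=[-1,4]  old=⊥  +wl: 
  step 5. node 4  ⊔preds=⊥  new=[0,3]  stable
  step 6. node 0  ⊔preds=[-1,4]  new=[-2,5]  old=⊥  +wl: 1,2,4
  step 7. node 1  ⊔preds=[-2,5]  new=[-3,5]  old=[-1,4]  +wl: 0,3
  step 8. node 2  ⊔preds=[-2,5]  new=[-2,5]  old=⊥  +wl: 1
  step 9. node 4  ⊔preds=[-2,5]  new=[-2,5]  old=[0,3]  +wl: 
  step 10. node 0  ⊔preds=[-3,5]  new=[-4,5]  old=[-2,5]  +wl: 2,4
  step 11. node 3  ⊔preds=[-3,5]  new=[-3,5]  old=[-1,4]  +wl: 
  step 12. node 1  ⊔preds=[-4,5]  new=[-5,5]  old=[-3,5]  +wl: 0,3
  step 13. node 2  ⊔preds=[-4,5]  new=[-4,5]  old=[-2,5]  +wl: 1
  step 14. node 4  ⊔preds=[-4,5]  new=[-4,5]  old=[-2,5]  +wl: 
  step 15. node 0  ⊔preds=[-5,5]  new=[-5,5]  old=[-4,5]  +wl: 2,4
  step 16. node 3  ⊔preds=[-5,5]  new=[-5,5]  old=[-3,5]  +wl: 
  step 17. node 1  ⊔preds=[-5,5]  new=[-5,5]  stable
  step 18. node 2  ⊔preds=[-5,5]  new=[-5,5]  old=[-4,5]  +wl: 1,3
  step 19. node 4  ⊔preds=[-5,5]  new=[-5,5]  old=[-4,5]  +wl: 
  step 20. node 1  ⊔preds=[-5,5]  new=[-5,5]  stable
  step 21. node 3  ⊔preds=[-5,5]  new=[-5,5]  stable

Least fixpoint reached:
  node 0: [-5,5]
  node 1: [-5,5]
  node 2: [-5,5]
  node 3: [-5,5]
  node 4: [-5,5]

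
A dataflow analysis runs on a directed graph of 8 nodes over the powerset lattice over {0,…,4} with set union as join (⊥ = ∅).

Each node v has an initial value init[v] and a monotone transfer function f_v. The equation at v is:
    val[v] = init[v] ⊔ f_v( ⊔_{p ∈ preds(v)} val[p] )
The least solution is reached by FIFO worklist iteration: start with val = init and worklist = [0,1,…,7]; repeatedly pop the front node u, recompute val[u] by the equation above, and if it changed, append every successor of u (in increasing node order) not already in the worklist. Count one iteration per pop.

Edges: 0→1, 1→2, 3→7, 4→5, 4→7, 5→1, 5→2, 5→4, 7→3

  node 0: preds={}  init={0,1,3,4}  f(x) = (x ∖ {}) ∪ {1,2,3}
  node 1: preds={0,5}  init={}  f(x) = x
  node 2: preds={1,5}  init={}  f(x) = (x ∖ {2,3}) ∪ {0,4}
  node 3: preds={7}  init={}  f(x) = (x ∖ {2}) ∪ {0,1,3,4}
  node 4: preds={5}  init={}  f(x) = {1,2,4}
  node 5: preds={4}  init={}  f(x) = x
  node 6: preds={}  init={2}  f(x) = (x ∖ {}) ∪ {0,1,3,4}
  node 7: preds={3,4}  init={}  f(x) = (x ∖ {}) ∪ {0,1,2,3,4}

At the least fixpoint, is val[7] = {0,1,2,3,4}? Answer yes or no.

yes

Worklist (12 pops):
  #1 pop 0: in={} → {0,1,2,3,4} (was {0,1,3,4}); enqueue []
  #2 pop 1: in={0,1,2,3,4} → {0,1,2,3,4} (was {}); enqueue []
  #3 pop 2: in={0,1,2,3,4} → {0,1,4} (was {}); enqueue []
  #4 pop 3: in={} → {0,1,3,4} (was {}); enqueue []
  #5 pop 4: in={} → {1,2,4} (was {}); enqueue []
  #6 pop 5: in={1,2,4} → {1,2,4} (was {}); enqueue [1,2,4]
  #7 pop 6: in={} → {0,1,2,3,4} (was {2}); enqueue []
  #8 pop 7: in={0,1,2,3,4} → {0,1,2,3,4} (was {}); enqueue [3]
  #9 pop 1: in={0,1,2,3,4} → {0,1,2,3,4} (no change)
  #10 pop 2: in={0,1,2,3,4} → {0,1,4} (no change)
  #11 pop 4: in={1,2,4} → {1,2,4} (no change)
  #12 pop 3: in={0,1,2,3,4} → {0,1,3,4} (no change)

Fixpoint:
  val[0] = {0,1,2,3,4}
  val[1] = {0,1,2,3,4}
  val[2] = {0,1,4}
  val[3] = {0,1,3,4}
  val[4] = {1,2,4}
  val[5] = {1,2,4}
  val[6] = {0,1,2,3,4}
  val[7] = {0,1,2,3,4}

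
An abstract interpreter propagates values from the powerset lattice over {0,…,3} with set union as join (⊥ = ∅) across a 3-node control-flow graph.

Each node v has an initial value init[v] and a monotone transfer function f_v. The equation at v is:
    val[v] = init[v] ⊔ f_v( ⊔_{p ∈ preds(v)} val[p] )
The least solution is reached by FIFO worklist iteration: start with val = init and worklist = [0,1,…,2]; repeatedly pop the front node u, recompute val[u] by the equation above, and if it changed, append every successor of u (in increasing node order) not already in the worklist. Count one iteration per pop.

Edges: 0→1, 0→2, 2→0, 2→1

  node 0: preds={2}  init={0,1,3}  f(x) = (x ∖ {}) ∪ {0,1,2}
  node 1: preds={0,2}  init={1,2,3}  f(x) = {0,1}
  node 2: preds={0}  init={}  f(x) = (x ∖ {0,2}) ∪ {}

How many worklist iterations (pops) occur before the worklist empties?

5

Worklist (5 pops):
  #1 pop 0: in={} → {0,1,2,3} (was {0,1,3}); enqueue []
  #2 pop 1: in={0,1,2,3} → {0,1,2,3} (was {1,2,3}); enqueue []
  #3 pop 2: in={0,1,2,3} → {1,3} (was {}); enqueue [0,1]
  #4 pop 0: in={1,3} → {0,1,2,3} (no change)
  #5 pop 1: in={0,1,2,3} → {0,1,2,3} (no change)

Fixpoint:
  val[0] = {0,1,2,3}
  val[1] = {0,1,2,3}
  val[2] = {1,3}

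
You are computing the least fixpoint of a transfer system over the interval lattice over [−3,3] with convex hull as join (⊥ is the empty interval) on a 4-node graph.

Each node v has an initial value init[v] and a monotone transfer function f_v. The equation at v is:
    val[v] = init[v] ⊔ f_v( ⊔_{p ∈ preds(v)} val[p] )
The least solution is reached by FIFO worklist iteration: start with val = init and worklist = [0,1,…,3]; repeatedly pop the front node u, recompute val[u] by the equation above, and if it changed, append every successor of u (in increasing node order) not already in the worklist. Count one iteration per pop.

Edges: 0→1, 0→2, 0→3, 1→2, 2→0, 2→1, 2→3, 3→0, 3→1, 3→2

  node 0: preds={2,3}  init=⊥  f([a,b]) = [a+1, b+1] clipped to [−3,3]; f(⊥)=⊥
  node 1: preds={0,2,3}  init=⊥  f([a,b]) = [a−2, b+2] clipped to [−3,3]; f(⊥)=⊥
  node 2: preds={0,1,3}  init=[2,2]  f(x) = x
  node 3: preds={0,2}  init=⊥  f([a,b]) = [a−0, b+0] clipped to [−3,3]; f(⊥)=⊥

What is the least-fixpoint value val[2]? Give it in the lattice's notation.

[-3,3]

Trace (16 dequeues):
  [1] u=0 | in [2,2] | out [3,3] | prev ⊥ | push {}
  [2] u=1 | in [2,3] | out [0,3] | prev ⊥ | push {}
  [3] u=2 | in [0,3] | out [0,3] | prev [2,2] | push {0,1}
  [4] u=3 | in [0,3] | out [0,3] | prev ⊥ | push {2}
  [5] u=0 | in [0,3] | out [1,3] | prev [3,3] | push {3}
  [6] u=1 | in [0,3] | out [-2,3] | prev [0,3] | push {}
  [7] u=2 | in [-2,3] | out [-2,3] | prev [0,3] | push {0,1}
  [8] u=3 | in [-2,3] | out [-2,3] | prev [0,3] | push {2}
  [9] u=0 | in [-2,3] | out [-1,3] | prev [1,3] | push {3}
  [10] u=1 | in [-2,3] | out [-3,3] | prev [-2,3] | push {}
  [11] u=2 | in [-3,3] | out [-3,3] | prev [-2,3] | push {0,1}
  [12] u=3 | in [-3,3] | out [-3,3] | prev [-2,3] | push {2}
  [13] u=0 | in [-3,3] | out [-2,3] | prev [-1,3] | push {3}
  [14] u=1 | in [-3,3] | out [-3,3] | ==
  [15] u=2 | in [-3,3] | out [-3,3] | ==
  [16] u=3 | in [-3,3] | out [-3,3] | ==

Converged values:
  [0] [-2,3]
  [1] [-3,3]
  [2] [-3,3]
  [3] [-3,3]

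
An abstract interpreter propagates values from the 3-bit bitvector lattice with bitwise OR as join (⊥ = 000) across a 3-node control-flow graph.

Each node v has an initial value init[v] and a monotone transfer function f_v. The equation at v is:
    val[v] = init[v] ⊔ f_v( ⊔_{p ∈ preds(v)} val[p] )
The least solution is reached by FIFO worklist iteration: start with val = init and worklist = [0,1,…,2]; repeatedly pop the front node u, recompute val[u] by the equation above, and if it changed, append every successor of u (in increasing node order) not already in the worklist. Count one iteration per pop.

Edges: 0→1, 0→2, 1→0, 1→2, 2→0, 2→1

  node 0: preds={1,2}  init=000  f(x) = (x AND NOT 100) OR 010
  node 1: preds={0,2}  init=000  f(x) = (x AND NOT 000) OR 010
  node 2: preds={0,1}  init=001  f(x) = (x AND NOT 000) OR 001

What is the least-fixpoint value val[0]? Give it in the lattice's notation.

Worklist (5 pops):
  #1 pop 0: in=001 → 011 (was 000); enqueue []
  #2 pop 1: in=011 → 011 (was 000); enqueue [0]
  #3 pop 2: in=011 → 011 (was 001); enqueue [1]
  #4 pop 0: in=011 → 011 (no change)
  #5 pop 1: in=011 → 011 (no change)

Fixpoint:
  val[0] = 011
  val[1] = 011
  val[2] = 011

011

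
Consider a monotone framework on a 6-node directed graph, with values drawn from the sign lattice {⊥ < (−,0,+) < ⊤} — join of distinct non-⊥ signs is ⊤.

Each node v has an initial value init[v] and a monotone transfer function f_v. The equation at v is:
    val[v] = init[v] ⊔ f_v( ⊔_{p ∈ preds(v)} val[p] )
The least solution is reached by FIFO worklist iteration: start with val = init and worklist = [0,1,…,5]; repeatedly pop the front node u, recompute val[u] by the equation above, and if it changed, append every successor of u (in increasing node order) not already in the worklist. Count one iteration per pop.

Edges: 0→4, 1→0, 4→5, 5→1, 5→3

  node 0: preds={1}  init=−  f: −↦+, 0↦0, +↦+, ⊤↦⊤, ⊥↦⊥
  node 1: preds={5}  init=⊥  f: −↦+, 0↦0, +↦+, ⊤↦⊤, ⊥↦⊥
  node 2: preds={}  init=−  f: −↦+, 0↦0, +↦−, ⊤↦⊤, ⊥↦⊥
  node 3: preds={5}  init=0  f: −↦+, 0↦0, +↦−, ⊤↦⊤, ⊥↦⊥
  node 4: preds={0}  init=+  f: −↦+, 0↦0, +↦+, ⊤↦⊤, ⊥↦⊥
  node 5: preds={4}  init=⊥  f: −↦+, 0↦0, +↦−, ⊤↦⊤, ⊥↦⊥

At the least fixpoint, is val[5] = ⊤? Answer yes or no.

Iteration log — 14 steps:
  step 1. node 0  ⊔preds=⊥  new=−  stable
  step 2. node 1  ⊔preds=⊥  new=⊥  stable
  step 3. node 2  ⊔preds=⊥  new=−  stable
  step 4. node 3  ⊔preds=⊥  new=0  stable
  step 5. node 4  ⊔preds=−  new=+  stable
  step 6. node 5  ⊔preds=+  new=−  old=⊥  +wl: 1,3
  step 7. node 1  ⊔preds=−  new=+  old=⊥  +wl: 0
  step 8. node 3  ⊔preds=−  new=⊤  old=0  +wl: 
  step 9. node 0  ⊔preds=+  new=⊤  old=−  +wl: 4
  step 10. node 4  ⊔preds=⊤  new=⊤  old=+  +wl: 5
  step 11. node 5  ⊔preds=⊤  new=⊤  old=−  +wl: 1,3
  step 12. node 1  ⊔preds=⊤  new=⊤  old=+  +wl: 0
  step 13. node 3  ⊔preds=⊤  new=⊤  stable
  step 14. node 0  ⊔preds=⊤  new=⊤  stable

Least fixpoint reached:
  node 0: ⊤
  node 1: ⊤
  node 2: −
  node 3: ⊤
  node 4: ⊤
  node 5: ⊤

yes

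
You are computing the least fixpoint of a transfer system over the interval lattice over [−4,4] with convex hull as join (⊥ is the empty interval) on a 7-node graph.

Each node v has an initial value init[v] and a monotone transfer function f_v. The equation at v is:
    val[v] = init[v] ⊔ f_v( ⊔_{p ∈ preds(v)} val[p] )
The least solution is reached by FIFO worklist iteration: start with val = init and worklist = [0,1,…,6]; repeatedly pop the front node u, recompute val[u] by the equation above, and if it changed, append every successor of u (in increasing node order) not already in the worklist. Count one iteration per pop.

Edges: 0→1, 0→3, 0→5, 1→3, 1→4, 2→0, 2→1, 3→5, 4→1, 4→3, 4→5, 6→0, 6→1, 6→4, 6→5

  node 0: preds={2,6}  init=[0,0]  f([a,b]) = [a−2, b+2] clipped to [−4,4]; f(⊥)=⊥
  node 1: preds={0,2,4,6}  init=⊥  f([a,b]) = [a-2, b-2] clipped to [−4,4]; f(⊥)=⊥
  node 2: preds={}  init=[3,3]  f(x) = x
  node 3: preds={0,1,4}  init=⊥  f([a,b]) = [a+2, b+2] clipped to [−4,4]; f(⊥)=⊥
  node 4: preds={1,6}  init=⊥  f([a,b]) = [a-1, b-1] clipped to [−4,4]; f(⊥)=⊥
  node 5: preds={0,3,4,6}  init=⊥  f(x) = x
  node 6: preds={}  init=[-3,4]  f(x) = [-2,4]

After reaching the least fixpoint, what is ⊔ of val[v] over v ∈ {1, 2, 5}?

Iteration log — 9 steps:
  step 1. node 0  ⊔preds=[-3,4]  new=[-4,4]  old=[0,0]  +wl: 
  step 2. node 1  ⊔preds=[-4,4]  new=[-4,2]  old=⊥  +wl: 
  step 3. node 2  ⊔preds=⊥  new=[3,3]  stable
  step 4. node 3  ⊔preds=[-4,4]  new=[-2,4]  old=⊥  +wl: 
  step 5. node 4  ⊔preds=[-4,4]  new=[-4,3]  old=⊥  +wl: 1,3
  step 6. node 5  ⊔preds=[-4,4]  new=[-4,4]  old=⊥  +wl: 
  step 7. node 6  ⊔preds=⊥  new=[-3,4]  stable
  step 8. node 1  ⊔preds=[-4,4]  new=[-4,2]  stable
  step 9. node 3  ⊔preds=[-4,4]  new=[-2,4]  stable

Least fixpoint reached:
  node 0: [-4,4]
  node 1: [-4,2]
  node 2: [3,3]
  node 3: [-2,4]
  node 4: [-4,3]
  node 5: [-4,4]
  node 6: [-3,4]

[-4,4]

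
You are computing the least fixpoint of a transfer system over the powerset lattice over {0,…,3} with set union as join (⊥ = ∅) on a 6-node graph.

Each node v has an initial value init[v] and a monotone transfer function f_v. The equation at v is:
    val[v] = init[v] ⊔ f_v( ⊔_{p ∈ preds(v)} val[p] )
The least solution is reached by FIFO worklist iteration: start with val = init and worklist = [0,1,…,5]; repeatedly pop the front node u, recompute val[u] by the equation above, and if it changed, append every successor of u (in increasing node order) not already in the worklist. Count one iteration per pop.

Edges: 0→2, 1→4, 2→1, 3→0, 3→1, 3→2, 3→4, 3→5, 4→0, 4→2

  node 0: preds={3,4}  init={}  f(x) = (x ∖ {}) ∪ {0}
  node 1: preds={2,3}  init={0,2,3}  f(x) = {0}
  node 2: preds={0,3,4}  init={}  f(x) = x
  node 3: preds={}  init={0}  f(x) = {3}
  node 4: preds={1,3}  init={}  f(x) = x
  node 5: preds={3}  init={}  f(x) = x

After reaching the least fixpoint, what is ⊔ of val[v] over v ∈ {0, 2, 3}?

{0,2,3}

Iteration log — 10 steps:
  step 1. node 0  ⊔preds={0}  new={0}  old={}  +wl: 
  step 2. node 1  ⊔preds={0}  new={0,2,3}  stable
  step 3. node 2  ⊔preds={0}  new={0}  old={}  +wl: 1
  step 4. node 3  ⊔preds={}  new={0,3}  old={0}  +wl: 0,2
  step 5. node 4  ⊔preds={0,2,3}  new={0,2,3}  old={}  +wl: 
  step 6. node 5  ⊔preds={0,3}  new={0,3}  old={}  +wl: 
  step 7. node 1  ⊔preds={0,3}  new={0,2,3}  stable
  step 8. node 0  ⊔preds={0,2,3}  new={0,2,3}  old={0}  +wl: 
  step 9. node 2  ⊔preds={0,2,3}  new={0,2,3}  old={0}  +wl: 1
  step 10. node 1  ⊔preds={0,2,3}  new={0,2,3}  stable

Least fixpoint reached:
  node 0: {0,2,3}
  node 1: {0,2,3}
  node 2: {0,2,3}
  node 3: {0,3}
  node 4: {0,2,3}
  node 5: {0,3}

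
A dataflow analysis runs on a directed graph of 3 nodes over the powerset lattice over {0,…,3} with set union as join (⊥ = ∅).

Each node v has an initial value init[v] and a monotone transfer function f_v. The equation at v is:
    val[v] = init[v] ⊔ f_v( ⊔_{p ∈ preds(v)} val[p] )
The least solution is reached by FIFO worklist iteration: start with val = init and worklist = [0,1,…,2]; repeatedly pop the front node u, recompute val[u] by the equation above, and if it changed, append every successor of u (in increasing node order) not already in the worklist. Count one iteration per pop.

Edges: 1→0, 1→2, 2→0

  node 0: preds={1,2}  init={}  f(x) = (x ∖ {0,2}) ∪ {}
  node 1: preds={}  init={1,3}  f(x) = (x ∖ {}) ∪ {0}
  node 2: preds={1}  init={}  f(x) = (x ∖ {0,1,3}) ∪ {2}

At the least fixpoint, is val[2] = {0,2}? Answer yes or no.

Trace (4 dequeues):
  [1] u=0 | in {1,3} | out {1,3} | prev {} | push {}
  [2] u=1 | in {} | out {0,1,3} | prev {1,3} | push {0}
  [3] u=2 | in {0,1,3} | out {2} | prev {} | push {}
  [4] u=0 | in {0,1,2,3} | out {1,3} | ==

Converged values:
  [0] {1,3}
  [1] {0,1,3}
  [2] {2}

no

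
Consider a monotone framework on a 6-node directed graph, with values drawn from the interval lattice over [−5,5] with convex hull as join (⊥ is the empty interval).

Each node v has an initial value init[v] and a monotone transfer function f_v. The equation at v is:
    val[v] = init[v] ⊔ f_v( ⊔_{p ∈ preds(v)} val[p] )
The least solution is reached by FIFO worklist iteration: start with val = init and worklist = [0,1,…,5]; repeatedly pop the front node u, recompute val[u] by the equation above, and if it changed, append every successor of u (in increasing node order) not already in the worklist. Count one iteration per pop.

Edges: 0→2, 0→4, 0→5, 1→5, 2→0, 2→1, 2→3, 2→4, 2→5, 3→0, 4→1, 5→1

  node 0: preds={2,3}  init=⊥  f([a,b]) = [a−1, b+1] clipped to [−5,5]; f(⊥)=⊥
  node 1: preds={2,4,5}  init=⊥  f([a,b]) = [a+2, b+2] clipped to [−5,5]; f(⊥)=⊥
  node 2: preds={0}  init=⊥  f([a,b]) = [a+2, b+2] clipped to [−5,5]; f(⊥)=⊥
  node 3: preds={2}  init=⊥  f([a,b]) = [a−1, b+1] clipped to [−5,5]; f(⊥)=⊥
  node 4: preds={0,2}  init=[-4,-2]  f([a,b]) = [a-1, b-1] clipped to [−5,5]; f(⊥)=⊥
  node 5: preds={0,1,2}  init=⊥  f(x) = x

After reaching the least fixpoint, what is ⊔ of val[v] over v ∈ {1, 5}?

Worklist (13 pops):
  #1 pop 0: in=⊥ → ⊥ (no change)
  #2 pop 1: in=[-4,-2] → [-2,0] (was ⊥); enqueue []
  #3 pop 2: in=⊥ → ⊥ (no change)
  #4 pop 3: in=⊥ → ⊥ (no change)
  #5 pop 4: in=⊥ → [-4,-2] (no change)
  #6 pop 5: in=[-2,0] → [-2,0] (was ⊥); enqueue [1]
  #7 pop 1: in=[-4,0] → [-2,2] (was [-2,0]); enqueue [5]
  #8 pop 5: in=[-2,2] → [-2,2] (was [-2,0]); enqueue [1]
  #9 pop 1: in=[-4,2] → [-2,4] (was [-2,2]); enqueue [5]
  #10 pop 5: in=[-2,4] → [-2,4] (was [-2,2]); enqueue [1]
  #11 pop 1: in=[-4,4] → [-2,5] (was [-2,4]); enqueue [5]
  #12 pop 5: in=[-2,5] → [-2,5] (was [-2,4]); enqueue [1]
  #13 pop 1: in=[-4,5] → [-2,5] (no change)

Fixpoint:
  val[0] = ⊥
  val[1] = [-2,5]
  val[2] = ⊥
  val[3] = ⊥
  val[4] = [-4,-2]
  val[5] = [-2,5]

[-2,5]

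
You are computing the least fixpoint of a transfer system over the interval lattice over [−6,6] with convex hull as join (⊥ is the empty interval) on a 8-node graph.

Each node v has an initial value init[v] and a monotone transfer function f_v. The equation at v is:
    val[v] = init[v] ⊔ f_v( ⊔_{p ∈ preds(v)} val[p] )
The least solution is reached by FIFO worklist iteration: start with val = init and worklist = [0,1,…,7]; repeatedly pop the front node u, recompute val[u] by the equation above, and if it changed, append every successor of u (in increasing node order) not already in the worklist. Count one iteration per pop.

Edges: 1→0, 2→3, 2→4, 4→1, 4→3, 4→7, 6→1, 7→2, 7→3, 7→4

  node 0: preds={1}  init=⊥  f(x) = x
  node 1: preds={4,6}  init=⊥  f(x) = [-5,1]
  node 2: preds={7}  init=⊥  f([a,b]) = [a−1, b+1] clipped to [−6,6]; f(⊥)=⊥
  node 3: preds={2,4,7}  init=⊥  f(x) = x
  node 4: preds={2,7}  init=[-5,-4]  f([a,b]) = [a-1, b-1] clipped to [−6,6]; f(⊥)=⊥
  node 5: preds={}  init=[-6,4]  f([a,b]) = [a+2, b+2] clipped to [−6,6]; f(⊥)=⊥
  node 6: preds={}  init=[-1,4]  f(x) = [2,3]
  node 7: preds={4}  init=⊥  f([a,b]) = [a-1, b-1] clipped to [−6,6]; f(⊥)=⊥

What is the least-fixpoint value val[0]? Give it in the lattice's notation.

Iteration log — 15 steps:
  step 1. node 0  ⊔preds=⊥  new=⊥  stable
  step 2. node 1  ⊔preds=[-5,4]  new=[-5,1]  old=⊥  +wl: 0
  step 3. node 2  ⊔preds=⊥  new=⊥  stable
  step 4. node 3  ⊔preds=[-5,-4]  new=[-5,-4]  old=⊥  +wl: 
  step 5. node 4  ⊔preds=⊥  new=[-5,-4]  stable
  step 6. node 5  ⊔preds=⊥  new=[-6,4]  stable
  step 7. node 6  ⊔preds=⊥  new=[-1,4]  stable
  step 8. node 7  ⊔preds=[-5,-4]  new=[-6,-5]  old=⊥  +wl: 2,3,4
  step 9. node 0  ⊔preds=[-5,1]  new=[-5,1]  old=⊥  +wl: 
  step 10. node 2  ⊔preds=[-6,-5]  new=[-6,-4]  old=⊥  +wl: 
  step 11. node 3  ⊔preds=[-6,-4]  new=[-6,-4]  old=[-5,-4]  +wl: 
  step 12. node 4  ⊔preds=[-6,-4]  new=[-6,-4]  old=[-5,-4]  +wl: 1,3,7
  step 13. node 1  ⊔preds=[-6,4]  new=[-5,1]  stable
  step 14. node 3  ⊔preds=[-6,-4]  new=[-6,-4]  stable
  step 15. node 7  ⊔preds=[-6,-4]  new=[-6,-5]  stable

Least fixpoint reached:
  node 0: [-5,1]
  node 1: [-5,1]
  node 2: [-6,-4]
  node 3: [-6,-4]
  node 4: [-6,-4]
  node 5: [-6,4]
  node 6: [-1,4]
  node 7: [-6,-5]

[-5,1]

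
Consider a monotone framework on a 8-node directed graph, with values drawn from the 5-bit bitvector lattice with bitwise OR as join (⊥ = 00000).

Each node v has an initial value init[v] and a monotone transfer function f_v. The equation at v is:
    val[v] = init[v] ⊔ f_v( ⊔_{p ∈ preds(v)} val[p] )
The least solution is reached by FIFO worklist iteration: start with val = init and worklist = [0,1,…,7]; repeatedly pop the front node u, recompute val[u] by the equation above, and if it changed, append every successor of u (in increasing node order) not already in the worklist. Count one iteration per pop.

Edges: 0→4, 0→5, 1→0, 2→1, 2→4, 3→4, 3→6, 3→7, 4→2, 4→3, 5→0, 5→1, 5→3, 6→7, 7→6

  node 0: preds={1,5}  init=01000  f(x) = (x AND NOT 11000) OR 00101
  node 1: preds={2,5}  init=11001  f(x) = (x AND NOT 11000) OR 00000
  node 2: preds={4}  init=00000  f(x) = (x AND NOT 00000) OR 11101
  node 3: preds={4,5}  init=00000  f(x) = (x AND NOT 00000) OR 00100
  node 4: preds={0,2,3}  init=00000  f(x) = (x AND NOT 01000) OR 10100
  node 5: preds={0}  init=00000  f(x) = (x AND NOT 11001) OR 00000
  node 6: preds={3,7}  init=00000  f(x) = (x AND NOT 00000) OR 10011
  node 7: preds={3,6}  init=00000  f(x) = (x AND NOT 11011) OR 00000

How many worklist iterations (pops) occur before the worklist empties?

Iteration log — 15 steps:
  step 1. node 0  ⊔preds=11001  new=01101  old=01000  +wl: 
  step 2. node 1  ⊔preds=00000  new=11001  stable
  step 3. node 2  ⊔preds=00000  new=11101  old=00000  +wl: 1
  step 4. node 3  ⊔preds=00000  new=00100  old=00000  +wl: 
  step 5. node 4  ⊔preds=11101  new=10101  old=00000  +wl: 2,3
  step 6. node 5  ⊔preds=01101  new=00100  old=00000  +wl: 0
  step 7. node 6  ⊔preds=00100  new=10111  old=00000  +wl: 
  step 8. node 7  ⊔preds=10111  new=00100  old=00000  +wl: 6
  step 9. node 1  ⊔preds=11101  new=11101  old=11001  +wl: 
  step 10. node 2  ⊔preds=10101  new=11101  stable
  step 11. node 3  ⊔preds=10101  new=10101  old=00100  +wl: 4,7
  step 12. node 0  ⊔preds=11101  new=01101  stable
  step 13. node 6  ⊔preds=10101  new=10111  stable
  step 14. node 4  ⊔preds=11101  new=10101  stable
  step 15. node 7  ⊔preds=10111  new=00100  stable

Least fixpoint reached:
  node 0: 01101
  node 1: 11101
  node 2: 11101
  node 3: 10101
  node 4: 10101
  node 5: 00100
  node 6: 10111
  node 7: 00100

15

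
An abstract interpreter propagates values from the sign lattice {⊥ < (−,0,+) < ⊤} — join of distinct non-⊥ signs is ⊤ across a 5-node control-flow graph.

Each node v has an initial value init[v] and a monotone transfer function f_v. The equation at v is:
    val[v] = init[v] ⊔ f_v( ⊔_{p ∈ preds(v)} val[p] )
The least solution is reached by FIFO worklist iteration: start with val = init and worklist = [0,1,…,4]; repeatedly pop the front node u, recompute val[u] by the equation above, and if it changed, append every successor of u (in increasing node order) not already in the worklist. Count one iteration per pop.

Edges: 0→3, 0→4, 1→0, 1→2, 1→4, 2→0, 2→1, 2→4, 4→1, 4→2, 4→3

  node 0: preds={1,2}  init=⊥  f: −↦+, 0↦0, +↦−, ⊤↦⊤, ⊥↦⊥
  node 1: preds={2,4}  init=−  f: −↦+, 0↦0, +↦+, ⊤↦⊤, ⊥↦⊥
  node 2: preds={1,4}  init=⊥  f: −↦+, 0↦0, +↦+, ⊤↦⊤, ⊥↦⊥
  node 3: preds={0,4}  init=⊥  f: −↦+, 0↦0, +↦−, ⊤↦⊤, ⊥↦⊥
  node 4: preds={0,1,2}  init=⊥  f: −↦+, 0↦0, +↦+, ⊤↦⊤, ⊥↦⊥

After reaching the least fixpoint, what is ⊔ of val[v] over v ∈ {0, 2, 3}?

⊤

Trace (12 dequeues):
  [1] u=0 | in − | out + | prev ⊥ | push {}
  [2] u=1 | in ⊥ | out − | ==
  [3] u=2 | in − | out + | prev ⊥ | push {0,1}
  [4] u=3 | in + | out − | prev ⊥ | push {}
  [5] u=4 | in ⊤ | out ⊤ | prev ⊥ | push {2,3}
  [6] u=0 | in ⊤ | out ⊤ | prev + | push {4}
  [7] u=1 | in ⊤ | out ⊤ | prev − | push {0}
  [8] u=2 | in ⊤ | out ⊤ | prev + | push {1}
  [9] u=3 | in ⊤ | out ⊤ | prev − | push {}
  [10] u=4 | in ⊤ | out ⊤ | ==
  [11] u=0 | in ⊤ | out ⊤ | ==
  [12] u=1 | in ⊤ | out ⊤ | ==

Converged values:
  [0] ⊤
  [1] ⊤
  [2] ⊤
  [3] ⊤
  [4] ⊤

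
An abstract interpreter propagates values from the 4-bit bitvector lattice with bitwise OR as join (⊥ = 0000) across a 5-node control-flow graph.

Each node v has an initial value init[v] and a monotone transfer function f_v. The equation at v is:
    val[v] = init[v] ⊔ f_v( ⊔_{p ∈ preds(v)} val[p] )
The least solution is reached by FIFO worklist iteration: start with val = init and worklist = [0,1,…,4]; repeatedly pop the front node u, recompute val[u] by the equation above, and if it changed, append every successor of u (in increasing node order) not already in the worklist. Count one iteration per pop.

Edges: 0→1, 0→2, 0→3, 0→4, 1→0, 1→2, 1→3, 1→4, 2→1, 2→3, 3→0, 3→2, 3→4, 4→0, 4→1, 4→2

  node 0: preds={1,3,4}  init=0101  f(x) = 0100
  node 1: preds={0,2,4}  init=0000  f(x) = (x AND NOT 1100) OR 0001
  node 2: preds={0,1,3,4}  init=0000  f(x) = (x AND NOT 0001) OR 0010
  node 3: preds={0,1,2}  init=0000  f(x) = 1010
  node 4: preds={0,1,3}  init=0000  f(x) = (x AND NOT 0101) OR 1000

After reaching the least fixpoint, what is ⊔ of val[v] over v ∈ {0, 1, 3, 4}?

1111

Worklist (12 pops):
  #1 pop 0: in=0000 → 0101 (no change)
  #2 pop 1: in=0101 → 0001 (was 0000); enqueue [0]
  #3 pop 2: in=0101 → 0110 (was 0000); enqueue [1]
  #4 pop 3: in=0111 → 1010 (was 0000); enqueue [2]
  #5 pop 4: in=1111 → 1010 (was 0000); enqueue []
  #6 pop 0: in=1011 → 0101 (no change)
  #7 pop 1: in=1111 → 0011 (was 0001); enqueue [0,3,4]
  #8 pop 2: in=1111 → 1110 (was 0110); enqueue [1]
  #9 pop 0: in=1011 → 0101 (no change)
  #10 pop 3: in=1111 → 1010 (no change)
  #11 pop 4: in=1111 → 1010 (no change)
  #12 pop 1: in=1111 → 0011 (no change)

Fixpoint:
  val[0] = 0101
  val[1] = 0011
  val[2] = 1110
  val[3] = 1010
  val[4] = 1010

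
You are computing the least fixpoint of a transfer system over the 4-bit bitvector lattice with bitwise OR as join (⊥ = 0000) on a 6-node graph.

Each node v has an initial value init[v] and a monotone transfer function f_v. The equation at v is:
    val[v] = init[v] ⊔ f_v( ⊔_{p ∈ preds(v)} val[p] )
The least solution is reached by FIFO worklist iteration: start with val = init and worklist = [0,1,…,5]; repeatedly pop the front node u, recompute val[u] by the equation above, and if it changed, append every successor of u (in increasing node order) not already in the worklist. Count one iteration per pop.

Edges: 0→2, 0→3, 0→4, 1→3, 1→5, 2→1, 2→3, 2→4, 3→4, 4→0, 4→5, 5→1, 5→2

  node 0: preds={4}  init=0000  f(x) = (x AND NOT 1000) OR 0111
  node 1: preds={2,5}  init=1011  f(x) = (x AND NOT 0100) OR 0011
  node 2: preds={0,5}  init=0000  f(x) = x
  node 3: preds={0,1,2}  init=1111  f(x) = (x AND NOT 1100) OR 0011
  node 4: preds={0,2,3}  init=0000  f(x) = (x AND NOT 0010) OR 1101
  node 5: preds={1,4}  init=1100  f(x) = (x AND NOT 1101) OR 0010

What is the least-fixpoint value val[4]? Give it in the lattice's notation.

1101

Worklist (9 pops):
  #1 pop 0: in=0000 → 0111 (was 0000); enqueue []
  #2 pop 1: in=1100 → 1011 (no change)
  #3 pop 2: in=1111 → 1111 (was 0000); enqueue [1]
  #4 pop 3: in=1111 → 1111 (no change)
  #5 pop 4: in=1111 → 1101 (was 0000); enqueue [0]
  #6 pop 5: in=1111 → 1110 (was 1100); enqueue [2]
  #7 pop 1: in=1111 → 1011 (no change)
  #8 pop 0: in=1101 → 0111 (no change)
  #9 pop 2: in=1111 → 1111 (no change)

Fixpoint:
  val[0] = 0111
  val[1] = 1011
  val[2] = 1111
  val[3] = 1111
  val[4] = 1101
  val[5] = 1110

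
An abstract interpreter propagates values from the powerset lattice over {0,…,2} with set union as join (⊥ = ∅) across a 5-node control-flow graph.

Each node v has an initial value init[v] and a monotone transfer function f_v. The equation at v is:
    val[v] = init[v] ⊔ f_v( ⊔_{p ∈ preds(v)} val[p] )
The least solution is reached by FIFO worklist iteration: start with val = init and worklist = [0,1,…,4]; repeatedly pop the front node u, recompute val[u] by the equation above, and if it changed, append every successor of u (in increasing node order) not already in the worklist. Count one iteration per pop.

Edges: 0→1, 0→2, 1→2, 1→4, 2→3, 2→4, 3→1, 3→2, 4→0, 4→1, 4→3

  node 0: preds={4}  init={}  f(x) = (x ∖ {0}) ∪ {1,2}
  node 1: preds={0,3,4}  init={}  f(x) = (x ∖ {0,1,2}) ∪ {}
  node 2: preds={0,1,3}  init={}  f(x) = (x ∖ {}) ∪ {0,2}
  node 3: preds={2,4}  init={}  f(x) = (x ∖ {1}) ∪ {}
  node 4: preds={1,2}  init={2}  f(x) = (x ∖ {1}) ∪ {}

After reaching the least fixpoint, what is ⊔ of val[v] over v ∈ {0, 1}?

{1,2}

Iteration log — 9 steps:
  step 1. node 0  ⊔preds={2}  new={1,2}  old={}  +wl: 
  step 2. node 1  ⊔preds={1,2}  new={}  stable
  step 3. node 2  ⊔preds={1,2}  new={0,1,2}  old={}  +wl: 
  step 4. node 3  ⊔preds={0,1,2}  new={0,2}  old={}  +wl: 1,2
  step 5. node 4  ⊔preds={0,1,2}  new={0,2}  old={2}  +wl: 0,3
  step 6. node 1  ⊔preds={0,1,2}  new={}  stable
  step 7. node 2  ⊔preds={0,1,2}  new={0,1,2}  stable
  step 8. node 0  ⊔preds={0,2}  new={1,2}  stable
  step 9. node 3  ⊔preds={0,1,2}  new={0,2}  stable

Least fixpoint reached:
  node 0: {1,2}
  node 1: {}
  node 2: {0,1,2}
  node 3: {0,2}
  node 4: {0,2}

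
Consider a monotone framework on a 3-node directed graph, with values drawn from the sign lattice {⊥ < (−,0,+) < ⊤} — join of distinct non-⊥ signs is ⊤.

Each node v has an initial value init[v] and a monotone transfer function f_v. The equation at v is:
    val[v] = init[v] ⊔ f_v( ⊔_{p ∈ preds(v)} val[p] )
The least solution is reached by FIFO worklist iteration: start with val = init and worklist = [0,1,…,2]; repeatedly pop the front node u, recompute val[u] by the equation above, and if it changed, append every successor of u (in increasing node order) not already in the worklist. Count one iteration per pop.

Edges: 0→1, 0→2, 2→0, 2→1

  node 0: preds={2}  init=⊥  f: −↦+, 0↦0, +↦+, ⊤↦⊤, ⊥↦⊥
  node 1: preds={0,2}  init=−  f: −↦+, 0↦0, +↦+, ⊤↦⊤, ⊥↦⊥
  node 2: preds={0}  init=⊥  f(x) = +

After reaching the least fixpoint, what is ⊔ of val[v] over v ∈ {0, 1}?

⊤

Worklist (6 pops):
  #1 pop 0: in=⊥ → ⊥ (no change)
  #2 pop 1: in=⊥ → − (no change)
  #3 pop 2: in=⊥ → + (was ⊥); enqueue [0,1]
  #4 pop 0: in=+ → + (was ⊥); enqueue [2]
  #5 pop 1: in=+ → ⊤ (was −); enqueue []
  #6 pop 2: in=+ → + (no change)

Fixpoint:
  val[0] = +
  val[1] = ⊤
  val[2] = +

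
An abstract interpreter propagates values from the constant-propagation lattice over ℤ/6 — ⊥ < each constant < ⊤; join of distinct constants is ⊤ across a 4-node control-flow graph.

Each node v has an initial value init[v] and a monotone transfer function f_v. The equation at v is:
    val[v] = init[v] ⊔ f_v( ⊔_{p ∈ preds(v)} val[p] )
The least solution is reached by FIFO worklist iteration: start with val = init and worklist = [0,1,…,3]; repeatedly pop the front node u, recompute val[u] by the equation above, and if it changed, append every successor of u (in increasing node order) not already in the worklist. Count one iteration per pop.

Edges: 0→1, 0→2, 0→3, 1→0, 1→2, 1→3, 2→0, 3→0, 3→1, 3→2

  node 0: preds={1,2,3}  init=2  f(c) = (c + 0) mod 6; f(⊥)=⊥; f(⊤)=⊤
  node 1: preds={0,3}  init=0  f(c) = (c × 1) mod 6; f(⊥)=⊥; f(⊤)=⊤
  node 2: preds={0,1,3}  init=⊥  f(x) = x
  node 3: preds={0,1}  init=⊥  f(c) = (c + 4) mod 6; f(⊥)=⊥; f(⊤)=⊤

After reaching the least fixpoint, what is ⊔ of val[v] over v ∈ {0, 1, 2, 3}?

⊤

Iteration log — 7 steps:
  step 1. node 0  ⊔preds=0  new=⊤  old=2  +wl: 
  step 2. node 1  ⊔preds=⊤  new=⊤  old=0  +wl: 0
  step 3. node 2  ⊔preds=⊤  new=⊤  old=⊥  +wl: 
  step 4. node 3  ⊔preds=⊤  new=⊤  old=⊥  +wl: 1,2
  step 5. node 0  ⊔preds=⊤  new=⊤  stable
  step 6. node 1  ⊔preds=⊤  new=⊤  stable
  step 7. node 2  ⊔preds=⊤  new=⊤  stable

Least fixpoint reached:
  node 0: ⊤
  node 1: ⊤
  node 2: ⊤
  node 3: ⊤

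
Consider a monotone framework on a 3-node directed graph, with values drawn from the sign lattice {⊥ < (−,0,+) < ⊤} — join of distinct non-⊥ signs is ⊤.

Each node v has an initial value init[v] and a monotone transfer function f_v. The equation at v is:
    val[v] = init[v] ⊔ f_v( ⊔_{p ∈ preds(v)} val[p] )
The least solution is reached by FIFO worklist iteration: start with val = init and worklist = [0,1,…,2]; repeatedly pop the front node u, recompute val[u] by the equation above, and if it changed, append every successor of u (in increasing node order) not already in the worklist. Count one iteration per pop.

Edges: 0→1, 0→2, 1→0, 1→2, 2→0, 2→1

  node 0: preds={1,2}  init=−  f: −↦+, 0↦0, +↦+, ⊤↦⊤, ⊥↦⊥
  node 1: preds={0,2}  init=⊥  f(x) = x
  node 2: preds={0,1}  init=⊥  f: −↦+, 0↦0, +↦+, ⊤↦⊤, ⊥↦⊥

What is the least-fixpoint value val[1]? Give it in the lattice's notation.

⊤

Iteration log — 8 steps:
  step 1. node 0  ⊔preds=⊥  new=−  stable
  step 2. node 1  ⊔preds=−  new=−  old=⊥  +wl: 0
  step 3. node 2  ⊔preds=−  new=+  old=⊥  +wl: 1
  step 4. node 0  ⊔preds=⊤  new=⊤  old=−  +wl: 2
  step 5. node 1  ⊔preds=⊤  new=⊤  old=−  +wl: 0
  step 6. node 2  ⊔preds=⊤  new=⊤  old=+  +wl: 1
  step 7. node 0  ⊔preds=⊤  new=⊤  stable
  step 8. node 1  ⊔preds=⊤  new=⊤  stable

Least fixpoint reached:
  node 0: ⊤
  node 1: ⊤
  node 2: ⊤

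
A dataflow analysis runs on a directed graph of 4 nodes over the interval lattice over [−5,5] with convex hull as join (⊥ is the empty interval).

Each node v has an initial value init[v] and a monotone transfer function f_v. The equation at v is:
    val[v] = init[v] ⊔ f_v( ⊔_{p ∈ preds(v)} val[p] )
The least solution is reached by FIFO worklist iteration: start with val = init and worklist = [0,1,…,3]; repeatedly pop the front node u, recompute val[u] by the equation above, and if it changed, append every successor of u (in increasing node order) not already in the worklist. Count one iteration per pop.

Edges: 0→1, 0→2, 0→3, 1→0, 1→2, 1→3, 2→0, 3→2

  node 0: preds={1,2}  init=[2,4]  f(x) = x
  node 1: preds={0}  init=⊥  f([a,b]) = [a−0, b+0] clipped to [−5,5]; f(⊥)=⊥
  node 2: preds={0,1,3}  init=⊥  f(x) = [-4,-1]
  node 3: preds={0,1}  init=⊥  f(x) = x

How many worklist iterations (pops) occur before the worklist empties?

10

Trace (10 dequeues):
  [1] u=0 | in ⊥ | out [2,4] | ==
  [2] u=1 | in [2,4] | out [2,4] | prev ⊥ | push {0}
  [3] u=2 | in [2,4] | out [-4,-1] | prev ⊥ | push {}
  [4] u=3 | in [2,4] | out [2,4] | prev ⊥ | push {2}
  [5] u=0 | in [-4,4] | out [-4,4] | prev [2,4] | push {1,3}
  [6] u=2 | in [-4,4] | out [-4,-1] | ==
  [7] u=1 | in [-4,4] | out [-4,4] | prev [2,4] | push {0,2}
  [8] u=3 | in [-4,4] | out [-4,4] | prev [2,4] | push {}
  [9] u=0 | in [-4,4] | out [-4,4] | ==
  [10] u=2 | in [-4,4] | out [-4,-1] | ==

Converged values:
  [0] [-4,4]
  [1] [-4,4]
  [2] [-4,-1]
  [3] [-4,4]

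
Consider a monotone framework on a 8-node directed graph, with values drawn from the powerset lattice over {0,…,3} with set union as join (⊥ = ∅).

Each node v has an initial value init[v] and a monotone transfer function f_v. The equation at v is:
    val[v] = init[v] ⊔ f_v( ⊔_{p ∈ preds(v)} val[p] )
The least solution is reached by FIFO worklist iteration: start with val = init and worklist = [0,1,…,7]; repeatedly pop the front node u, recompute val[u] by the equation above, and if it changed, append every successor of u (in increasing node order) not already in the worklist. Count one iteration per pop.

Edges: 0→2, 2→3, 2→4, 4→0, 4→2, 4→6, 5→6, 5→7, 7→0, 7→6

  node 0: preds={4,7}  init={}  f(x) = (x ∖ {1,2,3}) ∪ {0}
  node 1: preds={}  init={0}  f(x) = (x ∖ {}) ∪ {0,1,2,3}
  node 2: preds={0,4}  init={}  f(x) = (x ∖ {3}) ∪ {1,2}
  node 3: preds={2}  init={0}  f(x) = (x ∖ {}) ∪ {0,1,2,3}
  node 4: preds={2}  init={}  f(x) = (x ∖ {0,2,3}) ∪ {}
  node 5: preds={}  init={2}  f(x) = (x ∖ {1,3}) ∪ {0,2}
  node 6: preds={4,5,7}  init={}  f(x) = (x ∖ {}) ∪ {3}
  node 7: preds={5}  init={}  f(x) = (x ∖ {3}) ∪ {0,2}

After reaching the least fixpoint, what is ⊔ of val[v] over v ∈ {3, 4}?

Iteration log — 11 steps:
  step 1. node 0  ⊔preds={}  new={0}  old={}  +wl: 
  step 2. node 1  ⊔preds={}  new={0,1,2,3}  old={0}  +wl: 
  step 3. node 2  ⊔preds={0}  new={0,1,2}  old={}  +wl: 
  step 4. node 3  ⊔preds={0,1,2}  new={0,1,2,3}  old={0}  +wl: 
  step 5. node 4  ⊔preds={0,1,2}  new={1}  old={}  +wl: 0,2
  step 6. node 5  ⊔preds={}  new={0,2}  old={2}  +wl: 
  step 7. node 6  ⊔preds={0,1,2}  new={0,1,2,3}  old={}  +wl: 
  step 8. node 7  ⊔preds={0,2}  new={0,2}  old={}  +wl: 6
  step 9. node 0  ⊔preds={0,1,2}  new={0}  stable
  step 10. node 2  ⊔preds={0,1}  new={0,1,2}  stable
  step 11. node 6  ⊔preds={0,1,2}  new={0,1,2,3}  stable

Least fixpoint reached:
  node 0: {0}
  node 1: {0,1,2,3}
  node 2: {0,1,2}
  node 3: {0,1,2,3}
  node 4: {1}
  node 5: {0,2}
  node 6: {0,1,2,3}
  node 7: {0,2}

{0,1,2,3}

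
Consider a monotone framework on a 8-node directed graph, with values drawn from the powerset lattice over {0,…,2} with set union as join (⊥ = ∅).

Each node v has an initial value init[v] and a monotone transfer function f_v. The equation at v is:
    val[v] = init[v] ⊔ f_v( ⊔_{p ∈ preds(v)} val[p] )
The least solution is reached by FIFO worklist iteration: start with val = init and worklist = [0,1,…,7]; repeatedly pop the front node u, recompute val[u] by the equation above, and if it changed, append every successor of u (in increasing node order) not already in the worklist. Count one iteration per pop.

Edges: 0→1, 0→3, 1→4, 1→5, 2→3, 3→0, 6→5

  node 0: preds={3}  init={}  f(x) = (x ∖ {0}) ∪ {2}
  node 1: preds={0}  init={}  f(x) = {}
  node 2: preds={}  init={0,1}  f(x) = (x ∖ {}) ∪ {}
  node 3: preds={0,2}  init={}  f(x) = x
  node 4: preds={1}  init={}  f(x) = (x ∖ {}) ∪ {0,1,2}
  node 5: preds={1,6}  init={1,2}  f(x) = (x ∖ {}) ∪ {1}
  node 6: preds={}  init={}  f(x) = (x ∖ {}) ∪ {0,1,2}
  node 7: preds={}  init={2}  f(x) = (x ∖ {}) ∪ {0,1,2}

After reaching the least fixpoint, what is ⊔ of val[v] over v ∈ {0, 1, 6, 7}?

Worklist (12 pops):
  #1 pop 0: in={} → {2} (was {}); enqueue []
  #2 pop 1: in={2} → {} (no change)
  #3 pop 2: in={} → {0,1} (no change)
  #4 pop 3: in={0,1,2} → {0,1,2} (was {}); enqueue [0]
  #5 pop 4: in={} → {0,1,2} (was {}); enqueue []
  #6 pop 5: in={} → {1,2} (no change)
  #7 pop 6: in={} → {0,1,2} (was {}); enqueue [5]
  #8 pop 7: in={} → {0,1,2} (was {2}); enqueue []
  #9 pop 0: in={0,1,2} → {1,2} (was {2}); enqueue [1,3]
  #10 pop 5: in={0,1,2} → {0,1,2} (was {1,2}); enqueue []
  #11 pop 1: in={1,2} → {} (no change)
  #12 pop 3: in={0,1,2} → {0,1,2} (no change)

Fixpoint:
  val[0] = {1,2}
  val[1] = {}
  val[2] = {0,1}
  val[3] = {0,1,2}
  val[4] = {0,1,2}
  val[5] = {0,1,2}
  val[6] = {0,1,2}
  val[7] = {0,1,2}

{0,1,2}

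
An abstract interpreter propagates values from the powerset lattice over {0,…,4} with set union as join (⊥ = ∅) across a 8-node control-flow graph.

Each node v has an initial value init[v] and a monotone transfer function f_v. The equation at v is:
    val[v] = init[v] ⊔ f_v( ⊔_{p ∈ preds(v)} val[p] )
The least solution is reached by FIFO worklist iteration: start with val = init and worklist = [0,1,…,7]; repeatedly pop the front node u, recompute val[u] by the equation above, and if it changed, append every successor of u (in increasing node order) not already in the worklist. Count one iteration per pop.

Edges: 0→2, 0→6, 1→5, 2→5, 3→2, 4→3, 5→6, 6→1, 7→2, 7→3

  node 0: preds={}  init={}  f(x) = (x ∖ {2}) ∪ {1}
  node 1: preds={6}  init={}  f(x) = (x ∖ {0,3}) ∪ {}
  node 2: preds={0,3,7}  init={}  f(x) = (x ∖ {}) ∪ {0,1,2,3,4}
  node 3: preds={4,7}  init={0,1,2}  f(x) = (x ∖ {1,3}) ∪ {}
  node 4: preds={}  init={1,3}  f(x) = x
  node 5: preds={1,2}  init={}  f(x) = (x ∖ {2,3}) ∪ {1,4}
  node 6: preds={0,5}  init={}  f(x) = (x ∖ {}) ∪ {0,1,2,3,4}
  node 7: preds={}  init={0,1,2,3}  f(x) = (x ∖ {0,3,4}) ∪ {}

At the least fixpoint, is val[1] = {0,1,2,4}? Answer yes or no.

Worklist (10 pops):
  #1 pop 0: in={} → {1} (was {}); enqueue []
  #2 pop 1: in={} → {} (no change)
  #3 pop 2: in={0,1,2,3} → {0,1,2,3,4} (was {}); enqueue []
  #4 pop 3: in={0,1,2,3} → {0,1,2} (no change)
  #5 pop 4: in={} → {1,3} (no change)
  #6 pop 5: in={0,1,2,3,4} → {0,1,4} (was {}); enqueue []
  #7 pop 6: in={0,1,4} → {0,1,2,3,4} (was {}); enqueue [1]
  #8 pop 7: in={} → {0,1,2,3} (no change)
  #9 pop 1: in={0,1,2,3,4} → {1,2,4} (was {}); enqueue [5]
  #10 pop 5: in={0,1,2,3,4} → {0,1,4} (no change)

Fixpoint:
  val[0] = {1}
  val[1] = {1,2,4}
  val[2] = {0,1,2,3,4}
  val[3] = {0,1,2}
  val[4] = {1,3}
  val[5] = {0,1,4}
  val[6] = {0,1,2,3,4}
  val[7] = {0,1,2,3}

no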